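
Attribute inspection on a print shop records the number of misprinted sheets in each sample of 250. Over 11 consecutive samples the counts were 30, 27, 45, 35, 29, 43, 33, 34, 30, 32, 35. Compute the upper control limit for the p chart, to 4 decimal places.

p̄ = Σdᵢ / (k·n) = 373 / (11 × 250) = 0.13564
UCL = p̄ + 3·√(p̄(1−p̄)/n) = 0.13564 + 3 × √(0.13564×0.86436/250) = 0.13564 + 3 × 0.02166 = 0.20060

0.2006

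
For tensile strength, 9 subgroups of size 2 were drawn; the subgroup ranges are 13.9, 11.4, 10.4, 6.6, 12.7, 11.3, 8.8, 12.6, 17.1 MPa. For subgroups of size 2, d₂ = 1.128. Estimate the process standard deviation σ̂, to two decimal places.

R̄ = (13.9 + 11.4 + 10.4 + 6.6 + 12.7 + 11.3 + 8.8 + 12.6 + 17.1) / 9 = 11.6444
σ̂ = R̄ / d₂ = 11.6444 / 1.128 = 10.3231

10.32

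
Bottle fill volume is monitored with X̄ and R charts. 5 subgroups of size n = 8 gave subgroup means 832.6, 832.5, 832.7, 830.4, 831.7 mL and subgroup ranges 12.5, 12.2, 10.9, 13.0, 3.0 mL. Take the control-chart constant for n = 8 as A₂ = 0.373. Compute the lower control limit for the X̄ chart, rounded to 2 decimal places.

828.13

X̄̄ = (832.6 + 832.5 + 832.7 + 830.4 + 831.7) / 5 = 4159.9000 / 5 = 831.9800
R̄ = (12.5 + 12.2 + 10.9 + 13.0 + 3.0) / 5 = 51.6000 / 5 = 10.3200
LCL = X̄̄ − A₂·R̄ = 831.9800 − 0.373 × 10.3200 = 828.1306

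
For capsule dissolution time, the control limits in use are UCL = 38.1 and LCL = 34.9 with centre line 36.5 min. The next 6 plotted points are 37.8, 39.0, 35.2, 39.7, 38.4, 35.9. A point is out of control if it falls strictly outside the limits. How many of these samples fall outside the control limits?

3

Compare each point to [34.9, 38.1]: sample 2 = 39.0 > UCL; sample 4 = 39.7 > UCL; sample 5 = 38.4 > UCL.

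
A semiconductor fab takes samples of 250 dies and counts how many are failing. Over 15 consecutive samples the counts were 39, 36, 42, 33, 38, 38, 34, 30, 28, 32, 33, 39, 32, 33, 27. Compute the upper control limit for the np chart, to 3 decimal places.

p̄ = Σdᵢ / (k·n) = 514 / (15 × 250) = 0.13707
UCL = np̄ + 3·√(np̄(1−p̄)) = 34.2667 + 3 × √(34.2667×0.86293) = 34.2667 + 3 × 5.4378 = 50.5801

50.580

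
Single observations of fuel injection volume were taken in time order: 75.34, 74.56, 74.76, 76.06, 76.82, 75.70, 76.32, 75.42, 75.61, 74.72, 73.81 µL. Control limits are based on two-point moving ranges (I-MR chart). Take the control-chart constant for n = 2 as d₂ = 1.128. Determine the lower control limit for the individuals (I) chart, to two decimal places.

X̄ = (75.34 + 74.56 + 74.76 + 76.06 + 76.82 + 75.70 + 76.32 + 75.42 + 75.61 + 74.72 + 73.81) / 11 = 75.3745
Moving ranges: 0.78, 0.20, 1.30, 0.76, 1.12, 0.62, 0.90, 0.19, 0.89, 0.91; M̄R̄ = 7.6700 / 10 = 0.7670
LCL = X̄ − 3·M̄R̄/d₂ = 75.3745 − 3 × 0.7670 / 1.128 = 73.3347

73.33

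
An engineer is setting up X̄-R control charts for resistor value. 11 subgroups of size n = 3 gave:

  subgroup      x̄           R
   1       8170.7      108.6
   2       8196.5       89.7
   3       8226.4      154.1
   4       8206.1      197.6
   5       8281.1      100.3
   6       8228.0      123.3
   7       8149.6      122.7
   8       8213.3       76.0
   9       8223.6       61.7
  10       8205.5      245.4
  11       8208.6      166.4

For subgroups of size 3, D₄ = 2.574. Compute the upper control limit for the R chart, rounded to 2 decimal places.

R̄ = (108.6 + 89.7 + 154.1 + 197.6 + 100.3 + 123.3 + 122.7 + 76.0 + 61.7 + 245.4 + 166.4) / 11 = 1445.8000 / 11 = 131.4364
UCL_R = D₄·R̄ = 2.574 × 131.4364 = 338.3172

338.32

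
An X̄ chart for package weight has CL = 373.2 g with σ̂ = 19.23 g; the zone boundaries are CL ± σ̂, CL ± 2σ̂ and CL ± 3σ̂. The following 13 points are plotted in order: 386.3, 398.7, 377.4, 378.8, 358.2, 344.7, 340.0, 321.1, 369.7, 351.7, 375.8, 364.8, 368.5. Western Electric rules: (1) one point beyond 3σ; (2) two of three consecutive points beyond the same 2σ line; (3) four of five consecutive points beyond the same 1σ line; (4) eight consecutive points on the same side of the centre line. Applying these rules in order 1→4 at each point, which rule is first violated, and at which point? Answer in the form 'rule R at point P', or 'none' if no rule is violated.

Zone of each point (C = within 1σ̂, B = 1σ̂–2σ̂, A = 2σ̂–3σ̂, * = beyond 3σ̂; sign = side of CL): 1:+C, 2:+B, 3:+C, 4:+C, 5:-C, 6:-B, 7:-B, 8:-A, 9:-C, 10:-B, 11:+C, 12:-C, 13:-C
Rule 3 (four of five consecutive points beyond the same 1σ limit) is satisfied at point 10.

rule 3 at point 10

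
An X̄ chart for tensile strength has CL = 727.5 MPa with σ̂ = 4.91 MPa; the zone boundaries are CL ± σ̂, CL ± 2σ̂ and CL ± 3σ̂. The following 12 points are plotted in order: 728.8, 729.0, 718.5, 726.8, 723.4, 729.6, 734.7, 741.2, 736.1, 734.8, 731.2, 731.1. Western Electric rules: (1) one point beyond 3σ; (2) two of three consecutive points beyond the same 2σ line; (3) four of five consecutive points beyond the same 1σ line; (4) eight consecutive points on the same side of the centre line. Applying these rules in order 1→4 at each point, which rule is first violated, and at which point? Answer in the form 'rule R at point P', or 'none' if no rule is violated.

Zone of each point (C = within 1σ̂, B = 1σ̂–2σ̂, A = 2σ̂–3σ̂, * = beyond 3σ̂; sign = side of CL): 1:+C, 2:+C, 3:-B, 4:-C, 5:-C, 6:+C, 7:+B, 8:+A, 9:+B, 10:+B, 11:+C, 12:+C
Rule 3 (four of five consecutive points beyond the same 1σ limit) is satisfied at point 10.

rule 3 at point 10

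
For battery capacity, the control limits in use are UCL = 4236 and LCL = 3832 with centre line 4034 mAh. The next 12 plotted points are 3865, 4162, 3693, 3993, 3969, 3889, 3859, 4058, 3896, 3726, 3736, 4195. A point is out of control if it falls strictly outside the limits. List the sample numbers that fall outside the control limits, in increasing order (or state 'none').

Compare each point to [3832, 4236]: sample 3 = 3693 < LCL; sample 10 = 3726 < LCL; sample 11 = 3736 < LCL.

3, 10, 11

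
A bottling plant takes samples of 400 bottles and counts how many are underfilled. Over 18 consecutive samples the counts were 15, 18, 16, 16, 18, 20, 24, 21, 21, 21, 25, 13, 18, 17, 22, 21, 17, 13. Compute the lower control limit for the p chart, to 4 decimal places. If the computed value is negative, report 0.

p̄ = Σdᵢ / (k·n) = 336 / (18 × 400) = 0.04667
LCL = p̄ − 3·√(p̄(1−p̄)/n) = 0.04667 − 3 × 0.01055 = 0.01503

0.0150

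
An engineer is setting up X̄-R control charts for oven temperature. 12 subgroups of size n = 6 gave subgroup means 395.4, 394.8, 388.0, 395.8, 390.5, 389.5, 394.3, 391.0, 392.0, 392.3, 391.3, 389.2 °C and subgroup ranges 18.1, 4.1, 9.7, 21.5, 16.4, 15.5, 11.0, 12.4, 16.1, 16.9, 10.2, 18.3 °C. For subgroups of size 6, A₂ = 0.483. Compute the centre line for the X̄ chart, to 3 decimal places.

392.008

X̄̄ = (395.4 + 394.8 + 388.0 + 395.8 + 390.5 + 389.5 + 394.3 + 391.0 + 392.0 + 392.3 + 391.3 + 389.2) / 12 = 4704.1000 / 12 = 392.0083
CL = X̄̄ = 392.0083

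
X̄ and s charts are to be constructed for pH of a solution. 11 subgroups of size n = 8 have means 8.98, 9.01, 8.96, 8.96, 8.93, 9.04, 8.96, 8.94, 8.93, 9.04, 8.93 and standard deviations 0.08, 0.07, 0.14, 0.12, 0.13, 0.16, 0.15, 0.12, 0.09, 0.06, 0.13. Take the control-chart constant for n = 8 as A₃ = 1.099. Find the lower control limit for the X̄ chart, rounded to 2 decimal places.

X̄̄ = (8.98 + 9.01 + 8.96 + 8.96 + 8.93 + 9.04 + 8.96 + 8.94 + 8.93 + 9.04 + 8.93) / 11 = 8.9709
s̄ = (0.08 + 0.07 + 0.14 + 0.12 + 0.13 + 0.16 + 0.15 + 0.12 + 0.09 + 0.06 + 0.13) / 11 = 0.1136
LCL = X̄̄ − A₃·s̄ = 8.9709 − 1.099 × 0.1136 = 8.8460

8.85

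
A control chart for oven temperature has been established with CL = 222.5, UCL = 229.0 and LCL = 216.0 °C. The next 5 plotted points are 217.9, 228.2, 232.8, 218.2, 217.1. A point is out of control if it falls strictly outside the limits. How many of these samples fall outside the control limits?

1

Compare each point to [216.0, 229.0]: sample 3 = 232.8 > UCL.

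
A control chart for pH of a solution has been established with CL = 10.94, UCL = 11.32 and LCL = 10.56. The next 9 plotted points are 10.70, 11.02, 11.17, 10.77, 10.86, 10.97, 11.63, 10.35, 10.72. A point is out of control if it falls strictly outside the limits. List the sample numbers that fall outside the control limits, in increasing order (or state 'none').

Compare each point to [10.56, 11.32]: sample 7 = 11.63 > UCL; sample 8 = 10.35 < LCL.

7, 8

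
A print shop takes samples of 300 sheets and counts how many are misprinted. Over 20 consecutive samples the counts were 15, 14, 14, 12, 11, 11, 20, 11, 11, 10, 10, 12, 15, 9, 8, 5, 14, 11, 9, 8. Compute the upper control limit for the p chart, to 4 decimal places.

p̄ = Σdᵢ / (k·n) = 230 / (20 × 300) = 0.03833
UCL = p̄ + 3·√(p̄(1−p̄)/n) = 0.03833 + 3 × √(0.03833×0.96167/300) = 0.03833 + 3 × 0.01109 = 0.07159

0.0716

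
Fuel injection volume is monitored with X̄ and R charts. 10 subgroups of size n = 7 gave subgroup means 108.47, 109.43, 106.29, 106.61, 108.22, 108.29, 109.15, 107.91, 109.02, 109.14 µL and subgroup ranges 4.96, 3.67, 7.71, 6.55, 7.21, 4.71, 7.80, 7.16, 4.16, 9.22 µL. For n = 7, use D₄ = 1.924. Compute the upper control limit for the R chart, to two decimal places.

R̄ = (4.96 + 3.67 + 7.71 + 6.55 + 7.21 + 4.71 + 7.80 + 7.16 + 4.16 + 9.22) / 10 = 63.1500 / 10 = 6.3150
UCL_R = D₄·R̄ = 1.924 × 6.3150 = 12.1501

12.15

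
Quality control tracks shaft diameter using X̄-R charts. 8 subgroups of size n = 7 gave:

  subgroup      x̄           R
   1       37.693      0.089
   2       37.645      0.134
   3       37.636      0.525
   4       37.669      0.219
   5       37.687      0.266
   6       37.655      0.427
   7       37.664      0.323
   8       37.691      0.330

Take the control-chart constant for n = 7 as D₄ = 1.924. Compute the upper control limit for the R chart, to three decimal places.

0.556

R̄ = (0.089 + 0.134 + 0.525 + 0.219 + 0.266 + 0.427 + 0.323 + 0.330) / 8 = 2.3130 / 8 = 0.2891
UCL_R = D₄·R̄ = 1.924 × 0.2891 = 0.5563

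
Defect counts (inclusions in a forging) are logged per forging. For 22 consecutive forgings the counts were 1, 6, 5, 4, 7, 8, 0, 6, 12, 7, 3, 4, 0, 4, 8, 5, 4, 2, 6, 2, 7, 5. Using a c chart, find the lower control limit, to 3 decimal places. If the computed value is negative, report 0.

c̄ = (1 + 6 + 5 + 4 + 7 + 8 + 0 + 6 + 12 + 7 + 3 + 4 + 0 + 4 + 8 + 5 + 4 + 2 + 6 + 2 + 7 + 5) / 22 = 106 / 22 = 4.8182
LCL = c̄ − 3√c̄ = 4.8182 − 3 × 2.1950 = -1.7669 → 0 (cannot be negative)

0.000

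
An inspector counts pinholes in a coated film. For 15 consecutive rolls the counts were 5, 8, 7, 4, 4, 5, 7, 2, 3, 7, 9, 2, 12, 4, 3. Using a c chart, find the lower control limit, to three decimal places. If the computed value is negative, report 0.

0.000

c̄ = (5 + 8 + 7 + 4 + 4 + 5 + 7 + 2 + 3 + 7 + 9 + 2 + 12 + 4 + 3) / 15 = 82 / 15 = 5.4667
LCL = c̄ − 3√c̄ = 5.4667 − 3 × 2.3381 = -1.5476 → 0 (cannot be negative)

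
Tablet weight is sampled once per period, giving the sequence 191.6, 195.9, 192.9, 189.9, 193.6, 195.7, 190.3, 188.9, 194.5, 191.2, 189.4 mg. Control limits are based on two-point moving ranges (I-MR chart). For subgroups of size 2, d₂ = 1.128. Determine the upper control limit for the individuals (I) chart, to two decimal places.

X̄ = (191.6 + 195.9 + 192.9 + 189.9 + 193.6 + 195.7 + 190.3 + 188.9 + 194.5 + 191.2 + 189.4) / 11 = 192.1727
Moving ranges: 4.3, 3.0, 3.0, 3.7, 2.1, 5.4, 1.4, 5.6, 3.3, 1.8; M̄R̄ = 33.6000 / 10 = 3.3600
UCL = X̄ + 3·M̄R̄/d₂ = 192.1727 + 3 × 3.3600 / 1.128 = 201.1089

201.11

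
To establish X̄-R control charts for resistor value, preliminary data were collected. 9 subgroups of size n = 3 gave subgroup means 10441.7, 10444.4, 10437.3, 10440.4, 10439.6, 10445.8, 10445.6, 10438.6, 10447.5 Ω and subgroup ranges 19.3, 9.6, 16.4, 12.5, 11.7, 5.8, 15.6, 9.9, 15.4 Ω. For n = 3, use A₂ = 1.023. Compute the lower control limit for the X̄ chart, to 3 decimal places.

10429.114

X̄̄ = (10441.7 + 10444.4 + 10437.3 + 10440.4 + 10439.6 + 10445.8 + 10445.6 + 10438.6 + 10447.5) / 9 = 93980.9000 / 9 = 10442.3222
R̄ = (19.3 + 9.6 + 16.4 + 12.5 + 11.7 + 5.8 + 15.6 + 9.9 + 15.4) / 9 = 116.2000 / 9 = 12.9111
LCL = X̄̄ − A₂·R̄ = 10442.3222 − 1.023 × 12.9111 = 10429.1142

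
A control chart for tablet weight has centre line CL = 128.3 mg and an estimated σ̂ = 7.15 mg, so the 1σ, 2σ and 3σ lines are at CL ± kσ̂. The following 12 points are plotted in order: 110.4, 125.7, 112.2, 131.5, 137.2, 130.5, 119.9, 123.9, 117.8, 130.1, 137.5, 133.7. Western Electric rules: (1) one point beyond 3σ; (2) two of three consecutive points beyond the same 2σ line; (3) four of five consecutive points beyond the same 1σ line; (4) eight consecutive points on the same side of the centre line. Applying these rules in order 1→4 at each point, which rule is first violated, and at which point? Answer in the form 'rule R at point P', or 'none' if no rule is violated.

Zone of each point (C = within 1σ̂, B = 1σ̂–2σ̂, A = 2σ̂–3σ̂, * = beyond 3σ̂; sign = side of CL): 1:-A, 2:-C, 3:-A, 4:+C, 5:+B, 6:+C, 7:-B, 8:-C, 9:-B, 10:+C, 11:+B, 12:+C
Rule 2 (two of three consecutive points beyond the same 2σ limit) is satisfied at point 3.

rule 2 at point 3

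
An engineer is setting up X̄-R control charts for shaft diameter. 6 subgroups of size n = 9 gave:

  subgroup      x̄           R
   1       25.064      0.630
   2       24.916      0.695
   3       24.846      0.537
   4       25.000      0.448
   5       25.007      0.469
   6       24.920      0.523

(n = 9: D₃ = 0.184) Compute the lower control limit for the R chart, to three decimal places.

R̄ = (0.630 + 0.695 + 0.537 + 0.448 + 0.469 + 0.523) / 6 = 3.3020 / 6 = 0.5503
LCL_R = D₃·R̄ = 0.184 × 0.5503 = 0.1013

0.101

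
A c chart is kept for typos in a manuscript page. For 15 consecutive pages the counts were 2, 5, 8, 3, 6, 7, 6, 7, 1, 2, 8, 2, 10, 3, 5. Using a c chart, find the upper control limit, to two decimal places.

c̄ = (2 + 5 + 8 + 3 + 6 + 7 + 6 + 7 + 1 + 2 + 8 + 2 + 10 + 3 + 5) / 15 = 75 / 15 = 5.0000
UCL = c̄ + 3√c̄ = 5.0000 + 3 × √5.0000 = 5.0000 + 3 × 2.2361 = 11.7082

11.71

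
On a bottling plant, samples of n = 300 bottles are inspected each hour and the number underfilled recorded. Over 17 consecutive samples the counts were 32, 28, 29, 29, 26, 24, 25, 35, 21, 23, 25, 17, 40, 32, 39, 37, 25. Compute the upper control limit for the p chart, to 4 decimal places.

0.1464

p̄ = Σdᵢ / (k·n) = 487 / (17 × 300) = 0.09549
UCL = p̄ + 3·√(p̄(1−p̄)/n) = 0.09549 + 3 × √(0.09549×0.90451/300) = 0.09549 + 3 × 0.01697 = 0.14639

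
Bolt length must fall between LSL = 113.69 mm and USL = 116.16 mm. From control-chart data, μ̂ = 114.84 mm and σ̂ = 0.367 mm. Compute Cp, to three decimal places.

Cp = (USL − LSL) / (6σ̂) = (116.16 − 113.69) / (6 × 0.367) = 2.4700 / 2.2020 = 1.1217

1.122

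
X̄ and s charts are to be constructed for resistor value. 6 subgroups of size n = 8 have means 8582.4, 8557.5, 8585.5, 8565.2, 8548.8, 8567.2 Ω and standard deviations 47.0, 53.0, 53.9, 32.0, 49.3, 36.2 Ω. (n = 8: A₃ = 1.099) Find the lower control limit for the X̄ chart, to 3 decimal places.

X̄̄ = (8582.4 + 8557.5 + 8585.5 + 8565.2 + 8548.8 + 8567.2) / 6 = 8567.7667
s̄ = (47.0 + 53.0 + 53.9 + 32.0 + 49.3 + 36.2) / 6 = 45.2333
LCL = X̄̄ − A₃·s̄ = 8567.7667 − 1.099 × 45.2333 = 8518.0552

8518.055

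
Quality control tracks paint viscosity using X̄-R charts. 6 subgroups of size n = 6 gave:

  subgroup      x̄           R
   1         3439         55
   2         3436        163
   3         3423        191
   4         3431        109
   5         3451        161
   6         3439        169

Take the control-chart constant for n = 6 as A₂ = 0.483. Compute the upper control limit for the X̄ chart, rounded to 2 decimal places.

X̄̄ = (3439 + 3436 + 3423 + 3431 + 3451 + 3439) / 6 = 20619.0000 / 6 = 3436.5000
R̄ = (55 + 163 + 191 + 109 + 161 + 169) / 6 = 848.0000 / 6 = 141.3333
UCL = X̄̄ + A₂·R̄ = 3436.5000 + 0.483 × 141.3333 = 3504.7640

3504.76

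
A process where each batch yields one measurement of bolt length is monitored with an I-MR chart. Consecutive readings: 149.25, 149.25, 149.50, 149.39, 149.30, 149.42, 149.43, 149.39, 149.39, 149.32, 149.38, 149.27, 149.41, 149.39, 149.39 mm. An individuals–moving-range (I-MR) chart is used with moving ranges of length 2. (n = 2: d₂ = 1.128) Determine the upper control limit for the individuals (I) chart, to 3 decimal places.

149.559

X̄ = (149.25 + 149.25 + 149.50 + 149.39 + 149.30 + 149.42 + 149.43 + 149.39 + 149.39 + 149.32 + 149.38 + 149.27 + 149.41 + 149.39 + 149.39) / 15 = 149.3653
Moving ranges: 0.00, 0.25, 0.11, 0.09, 0.12, 0.01, 0.04, 0.00, 0.07, 0.06, 0.11, 0.14, 0.02, 0.00; M̄R̄ = 1.0200 / 14 = 0.0729
UCL = X̄ + 3·M̄R̄/d₂ = 149.3653 + 3 × 0.0729 / 1.128 = 149.5591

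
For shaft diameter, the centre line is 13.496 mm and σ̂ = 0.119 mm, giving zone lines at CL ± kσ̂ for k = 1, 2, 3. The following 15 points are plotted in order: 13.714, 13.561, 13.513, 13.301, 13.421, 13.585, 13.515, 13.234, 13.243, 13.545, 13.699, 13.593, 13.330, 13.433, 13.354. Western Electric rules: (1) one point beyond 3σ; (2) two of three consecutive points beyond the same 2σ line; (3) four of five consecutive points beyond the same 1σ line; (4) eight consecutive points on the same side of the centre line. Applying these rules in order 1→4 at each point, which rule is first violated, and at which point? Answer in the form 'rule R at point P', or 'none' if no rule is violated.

rule 2 at point 9

Zone of each point (C = within 1σ̂, B = 1σ̂–2σ̂, A = 2σ̂–3σ̂, * = beyond 3σ̂; sign = side of CL): 1:+B, 2:+C, 3:+C, 4:-B, 5:-C, 6:+C, 7:+C, 8:-A, 9:-A, 10:+C, 11:+B, 12:+C, 13:-B, 14:-C, 15:-B
Rule 2 (two of three consecutive points beyond the same 2σ limit) is satisfied at point 9.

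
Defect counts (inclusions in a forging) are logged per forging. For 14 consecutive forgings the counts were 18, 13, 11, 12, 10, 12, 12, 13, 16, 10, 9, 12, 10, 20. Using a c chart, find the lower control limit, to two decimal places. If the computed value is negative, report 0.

2.02

c̄ = (18 + 13 + 11 + 12 + 10 + 12 + 12 + 13 + 16 + 10 + 9 + 12 + 10 + 20) / 14 = 178 / 14 = 12.7143
LCL = c̄ − 3√c̄ = 12.7143 − 3 × 3.5657 = 2.0172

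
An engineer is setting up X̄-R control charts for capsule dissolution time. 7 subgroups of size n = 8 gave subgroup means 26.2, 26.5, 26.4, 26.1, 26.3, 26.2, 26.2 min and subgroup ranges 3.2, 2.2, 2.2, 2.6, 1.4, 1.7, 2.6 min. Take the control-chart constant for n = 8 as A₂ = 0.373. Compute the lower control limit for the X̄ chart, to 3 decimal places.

25.424

X̄̄ = (26.2 + 26.5 + 26.4 + 26.1 + 26.3 + 26.2 + 26.2) / 7 = 183.9000 / 7 = 26.2714
R̄ = (3.2 + 2.2 + 2.2 + 2.6 + 1.4 + 1.7 + 2.6) / 7 = 15.9000 / 7 = 2.2714
LCL = X̄̄ − A₂·R̄ = 26.2714 − 0.373 × 2.2714 = 25.4242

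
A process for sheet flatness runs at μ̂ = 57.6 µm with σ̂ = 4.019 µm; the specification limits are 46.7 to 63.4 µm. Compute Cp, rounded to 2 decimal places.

Cp = (USL − LSL) / (6σ̂) = (63.4 − 46.7) / (6 × 4.019) = 16.7000 / 24.1140 = 0.6925

0.69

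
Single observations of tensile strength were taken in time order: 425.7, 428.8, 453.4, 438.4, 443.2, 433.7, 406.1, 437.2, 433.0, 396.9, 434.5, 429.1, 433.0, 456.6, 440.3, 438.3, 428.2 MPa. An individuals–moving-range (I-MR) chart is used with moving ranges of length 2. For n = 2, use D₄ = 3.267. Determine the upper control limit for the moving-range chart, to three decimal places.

Moving ranges: 3.1, 24.6, 15.0, 4.8, 9.5, 27.6, 31.1, 4.2, 36.1, 37.6, 5.4, 3.9, 23.6, 16.3, 2.0, 10.1; M̄R̄ = 254.9000 / 16 = 15.9313
UCL_MR = D₄·M̄R̄ = 3.267 × 15.9313 = 52.0474

52.047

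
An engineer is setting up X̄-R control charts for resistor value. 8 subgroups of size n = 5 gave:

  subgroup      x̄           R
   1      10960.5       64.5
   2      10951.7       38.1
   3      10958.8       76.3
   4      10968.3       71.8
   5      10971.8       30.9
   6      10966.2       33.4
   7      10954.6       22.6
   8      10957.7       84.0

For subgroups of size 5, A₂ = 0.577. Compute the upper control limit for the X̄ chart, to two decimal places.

X̄̄ = (10960.5 + 10951.7 + 10958.8 + 10968.3 + 10971.8 + 10966.2 + 10954.6 + 10957.7) / 8 = 87689.6000 / 8 = 10961.2000
R̄ = (64.5 + 38.1 + 76.3 + 71.8 + 30.9 + 33.4 + 22.6 + 84.0) / 8 = 421.6000 / 8 = 52.7000
UCL = X̄̄ + A₂·R̄ = 10961.2000 + 0.577 × 52.7000 = 10991.6079

10991.61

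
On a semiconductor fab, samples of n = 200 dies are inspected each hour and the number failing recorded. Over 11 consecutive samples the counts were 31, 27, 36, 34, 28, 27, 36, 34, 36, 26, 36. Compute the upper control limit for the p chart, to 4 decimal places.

0.2372

p̄ = Σdᵢ / (k·n) = 351 / (11 × 200) = 0.15955
UCL = p̄ + 3·√(p̄(1−p̄)/n) = 0.15955 + 3 × √(0.15955×0.84045/200) = 0.15955 + 3 × 0.02589 = 0.23722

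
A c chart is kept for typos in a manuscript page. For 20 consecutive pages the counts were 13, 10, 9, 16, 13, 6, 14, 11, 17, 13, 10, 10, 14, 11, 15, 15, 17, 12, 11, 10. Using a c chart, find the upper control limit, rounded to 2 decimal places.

22.89

c̄ = (13 + 10 + 9 + 16 + 13 + 6 + 14 + 11 + 17 + 13 + 10 + 10 + 14 + 11 + 15 + 15 + 17 + 12 + 11 + 10) / 20 = 247 / 20 = 12.3500
UCL = c̄ + 3√c̄ = 12.3500 + 3 × √12.3500 = 12.3500 + 3 × 3.5143 = 22.8928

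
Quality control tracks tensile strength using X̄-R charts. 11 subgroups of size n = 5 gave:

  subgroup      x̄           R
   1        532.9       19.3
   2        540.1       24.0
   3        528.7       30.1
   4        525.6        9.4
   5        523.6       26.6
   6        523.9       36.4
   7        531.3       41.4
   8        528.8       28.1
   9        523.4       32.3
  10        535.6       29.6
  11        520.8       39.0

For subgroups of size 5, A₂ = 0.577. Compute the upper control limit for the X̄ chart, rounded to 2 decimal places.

545.20

X̄̄ = (532.9 + 540.1 + 528.7 + 525.6 + 523.6 + 523.9 + 531.3 + 528.8 + 523.4 + 535.6 + 520.8) / 11 = 5814.7000 / 11 = 528.6091
R̄ = (19.3 + 24.0 + 30.1 + 9.4 + 26.6 + 36.4 + 41.4 + 28.1 + 32.3 + 29.6 + 39.0) / 11 = 316.2000 / 11 = 28.7455
UCL = X̄̄ + A₂·R̄ = 528.6091 + 0.577 × 28.7455 = 545.1952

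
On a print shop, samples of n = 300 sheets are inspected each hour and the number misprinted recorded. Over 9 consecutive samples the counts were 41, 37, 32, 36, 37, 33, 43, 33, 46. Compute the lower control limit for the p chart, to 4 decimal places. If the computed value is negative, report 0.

p̄ = Σdᵢ / (k·n) = 338 / (9 × 300) = 0.12519
LCL = p̄ − 3·√(p̄(1−p̄)/n) = 0.12519 − 3 × 0.01911 = 0.06787

0.0679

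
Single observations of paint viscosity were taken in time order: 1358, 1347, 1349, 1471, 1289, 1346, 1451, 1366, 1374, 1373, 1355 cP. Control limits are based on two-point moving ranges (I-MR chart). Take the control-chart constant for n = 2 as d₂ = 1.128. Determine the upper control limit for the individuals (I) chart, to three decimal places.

X̄ = (1358 + 1347 + 1349 + 1471 + 1289 + 1346 + 1451 + 1366 + 1374 + 1373 + 1355) / 11 = 1370.8182
Moving ranges: 11, 2, 122, 182, 57, 105, 85, 8, 1, 18; M̄R̄ = 591.0000 / 10 = 59.1000
UCL = X̄ + 3·M̄R̄/d₂ = 1370.8182 + 3 × 59.1000 / 1.128 = 1527.9990

1527.999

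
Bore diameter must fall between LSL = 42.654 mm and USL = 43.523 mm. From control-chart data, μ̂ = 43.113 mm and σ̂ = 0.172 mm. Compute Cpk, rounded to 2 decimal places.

0.79

Cpu = (USL − μ̂) / (3σ̂) = (43.523 − 43.113) / (3 × 0.172) = 0.7946; Cpl = (μ̂ − LSL) / (3σ̂) = (43.113 − 42.654) / (3 × 0.172) = 0.8895; Cpk = min(Cpu, Cpl) = 0.7946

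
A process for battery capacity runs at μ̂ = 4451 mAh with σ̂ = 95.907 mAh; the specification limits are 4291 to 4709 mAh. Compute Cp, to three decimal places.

Cp = (USL − LSL) / (6σ̂) = (4709 − 4291) / (6 × 95.907) = 418.0000 / 575.4420 = 0.7264

0.726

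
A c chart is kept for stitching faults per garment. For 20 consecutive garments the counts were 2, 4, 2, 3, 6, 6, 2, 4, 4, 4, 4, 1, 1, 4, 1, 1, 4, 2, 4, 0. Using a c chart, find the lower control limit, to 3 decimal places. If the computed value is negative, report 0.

c̄ = (2 + 4 + 2 + 3 + 6 + 6 + 2 + 4 + 4 + 4 + 4 + 1 + 1 + 4 + 1 + 1 + 4 + 2 + 4 + 0) / 20 = 59 / 20 = 2.9500
LCL = c̄ − 3√c̄ = 2.9500 − 3 × 1.7176 = -2.2027 → 0 (cannot be negative)

0.000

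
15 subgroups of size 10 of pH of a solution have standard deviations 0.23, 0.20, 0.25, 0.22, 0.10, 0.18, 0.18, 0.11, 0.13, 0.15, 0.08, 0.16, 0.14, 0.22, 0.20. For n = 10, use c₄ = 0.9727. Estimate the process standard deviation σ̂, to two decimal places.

0.17

s̄ = (0.23 + 0.20 + 0.25 + 0.22 + 0.10 + 0.18 + 0.18 + 0.11 + 0.13 + 0.15 + 0.08 + 0.16 + 0.14 + 0.22 + 0.20) / 15 = 0.1700
σ̂ = s̄ / c₄ = 0.1700 / 0.9727 = 0.1748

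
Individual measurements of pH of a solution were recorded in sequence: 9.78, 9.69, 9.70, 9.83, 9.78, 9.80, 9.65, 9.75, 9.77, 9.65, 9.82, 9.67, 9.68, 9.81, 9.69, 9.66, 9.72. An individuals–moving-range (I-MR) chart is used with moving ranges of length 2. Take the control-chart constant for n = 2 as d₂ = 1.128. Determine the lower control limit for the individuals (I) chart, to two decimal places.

9.51

X̄ = (9.78 + 9.69 + 9.70 + 9.83 + 9.78 + 9.80 + 9.65 + 9.75 + 9.77 + 9.65 + 9.82 + 9.67 + 9.68 + 9.81 + 9.69 + 9.66 + 9.72) / 17 = 9.7324
Moving ranges: 0.09, 0.01, 0.13, 0.05, 0.02, 0.15, 0.10, 0.02, 0.12, 0.17, 0.15, 0.01, 0.13, 0.12, 0.03, 0.06; M̄R̄ = 1.3600 / 16 = 0.0850
LCL = X̄ − 3·M̄R̄/d₂ = 9.7324 − 3 × 0.0850 / 1.128 = 9.5063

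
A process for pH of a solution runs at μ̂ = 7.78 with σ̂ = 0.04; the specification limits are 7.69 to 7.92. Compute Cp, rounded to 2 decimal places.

Cp = (USL − LSL) / (6σ̂) = (7.92 − 7.69) / (6 × 0.04) = 0.2300 / 0.2400 = 0.9583

0.96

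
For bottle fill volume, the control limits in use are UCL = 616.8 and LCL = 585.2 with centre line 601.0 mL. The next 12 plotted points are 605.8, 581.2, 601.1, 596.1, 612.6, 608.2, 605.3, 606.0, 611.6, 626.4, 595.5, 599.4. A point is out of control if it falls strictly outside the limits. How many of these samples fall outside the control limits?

2

Compare each point to [585.2, 616.8]: sample 2 = 581.2 < LCL; sample 10 = 626.4 > UCL.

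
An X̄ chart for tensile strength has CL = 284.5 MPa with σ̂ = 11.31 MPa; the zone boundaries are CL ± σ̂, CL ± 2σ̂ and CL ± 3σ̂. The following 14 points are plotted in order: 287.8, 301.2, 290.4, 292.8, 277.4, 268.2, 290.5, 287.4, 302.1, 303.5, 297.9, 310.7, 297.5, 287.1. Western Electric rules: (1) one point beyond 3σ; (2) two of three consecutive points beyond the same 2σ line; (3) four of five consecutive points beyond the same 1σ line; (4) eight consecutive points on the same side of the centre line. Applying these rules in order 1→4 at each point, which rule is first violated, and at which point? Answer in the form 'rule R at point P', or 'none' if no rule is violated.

rule 3 at point 12

Zone of each point (C = within 1σ̂, B = 1σ̂–2σ̂, A = 2σ̂–3σ̂, * = beyond 3σ̂; sign = side of CL): 1:+C, 2:+B, 3:+C, 4:+C, 5:-C, 6:-B, 7:+C, 8:+C, 9:+B, 10:+B, 11:+B, 12:+A, 13:+B, 14:+C
Rule 3 (four of five consecutive points beyond the same 1σ limit) is satisfied at point 12.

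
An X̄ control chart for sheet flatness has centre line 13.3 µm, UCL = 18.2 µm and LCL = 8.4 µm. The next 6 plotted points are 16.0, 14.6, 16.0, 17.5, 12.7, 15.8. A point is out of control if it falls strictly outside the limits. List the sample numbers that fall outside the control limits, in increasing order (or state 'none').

All 6 points lie within [8.4, 18.2].

none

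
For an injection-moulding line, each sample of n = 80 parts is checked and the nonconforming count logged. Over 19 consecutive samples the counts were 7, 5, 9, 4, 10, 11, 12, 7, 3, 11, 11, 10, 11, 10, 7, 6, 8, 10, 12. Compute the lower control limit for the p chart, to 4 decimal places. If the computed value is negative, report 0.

0.0038

p̄ = Σdᵢ / (k·n) = 164 / (19 × 80) = 0.10789
LCL = p̄ − 3·√(p̄(1−p̄)/n) = 0.10789 − 3 × 0.03469 = 0.00383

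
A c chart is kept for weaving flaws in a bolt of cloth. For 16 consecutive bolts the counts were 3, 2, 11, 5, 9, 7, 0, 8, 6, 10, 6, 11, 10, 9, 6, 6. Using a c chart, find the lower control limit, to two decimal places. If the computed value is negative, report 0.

c̄ = (3 + 2 + 11 + 5 + 9 + 7 + 0 + 8 + 6 + 10 + 6 + 11 + 10 + 9 + 6 + 6) / 16 = 109 / 16 = 6.8125
LCL = c̄ − 3√c̄ = 6.8125 − 3 × 2.6101 = -1.0177 → 0 (cannot be negative)

0.00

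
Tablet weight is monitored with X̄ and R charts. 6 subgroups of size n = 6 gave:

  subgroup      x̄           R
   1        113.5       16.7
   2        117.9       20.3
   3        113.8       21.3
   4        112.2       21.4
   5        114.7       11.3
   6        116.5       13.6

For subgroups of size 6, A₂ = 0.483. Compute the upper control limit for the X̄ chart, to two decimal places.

X̄̄ = (113.5 + 117.9 + 113.8 + 112.2 + 114.7 + 116.5) / 6 = 688.6000 / 6 = 114.7667
R̄ = (16.7 + 20.3 + 21.3 + 21.4 + 11.3 + 13.6) / 6 = 104.6000 / 6 = 17.4333
UCL = X̄̄ + A₂·R̄ = 114.7667 + 0.483 × 17.4333 = 123.1870

123.19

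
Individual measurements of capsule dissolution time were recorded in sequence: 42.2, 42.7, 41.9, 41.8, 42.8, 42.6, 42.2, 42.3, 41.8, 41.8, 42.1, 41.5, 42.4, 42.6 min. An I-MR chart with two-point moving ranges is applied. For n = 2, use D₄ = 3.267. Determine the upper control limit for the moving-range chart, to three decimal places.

Moving ranges: 0.5, 0.8, 0.1, 1.0, 0.2, 0.4, 0.1, 0.5, 0.0, 0.3, 0.6, 0.9, 0.2; M̄R̄ = 5.6000 / 13 = 0.4308
UCL_MR = D₄·M̄R̄ = 3.267 × 0.4308 = 1.4073

1.407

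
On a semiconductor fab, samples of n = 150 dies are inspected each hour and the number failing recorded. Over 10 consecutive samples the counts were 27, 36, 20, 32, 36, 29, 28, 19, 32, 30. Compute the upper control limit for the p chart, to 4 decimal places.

0.2893

p̄ = Σdᵢ / (k·n) = 289 / (10 × 150) = 0.19267
UCL = p̄ + 3·√(p̄(1−p̄)/n) = 0.19267 + 3 × √(0.19267×0.80733/150) = 0.19267 + 3 × 0.03220 = 0.28927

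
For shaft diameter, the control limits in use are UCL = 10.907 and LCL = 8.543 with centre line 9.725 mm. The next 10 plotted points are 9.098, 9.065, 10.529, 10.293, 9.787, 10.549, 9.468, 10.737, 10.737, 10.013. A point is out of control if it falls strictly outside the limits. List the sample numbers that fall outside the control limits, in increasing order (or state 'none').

none

All 10 points lie within [8.543, 10.907].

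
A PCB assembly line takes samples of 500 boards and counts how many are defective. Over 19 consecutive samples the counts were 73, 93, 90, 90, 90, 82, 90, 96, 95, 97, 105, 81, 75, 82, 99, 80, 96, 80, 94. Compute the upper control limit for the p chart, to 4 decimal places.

p̄ = Σdᵢ / (k·n) = 1688 / (19 × 500) = 0.17768
UCL = p̄ + 3·√(p̄(1−p̄)/n) = 0.17768 + 3 × √(0.17768×0.82232/500) = 0.17768 + 3 × 0.01709 = 0.22897

0.2290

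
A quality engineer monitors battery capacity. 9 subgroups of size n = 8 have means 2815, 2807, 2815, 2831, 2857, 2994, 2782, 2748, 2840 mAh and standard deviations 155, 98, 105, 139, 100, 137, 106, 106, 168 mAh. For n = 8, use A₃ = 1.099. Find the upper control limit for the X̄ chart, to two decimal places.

2968.14

X̄̄ = (2815 + 2807 + 2815 + 2831 + 2857 + 2994 + 2782 + 2748 + 2840) / 9 = 2832.1111
s̄ = (155 + 98 + 105 + 139 + 100 + 137 + 106 + 106 + 168) / 9 = 123.7778
UCL = X̄̄ + A₃·s̄ = 2832.1111 + 1.099 × 123.7778 = 2968.1429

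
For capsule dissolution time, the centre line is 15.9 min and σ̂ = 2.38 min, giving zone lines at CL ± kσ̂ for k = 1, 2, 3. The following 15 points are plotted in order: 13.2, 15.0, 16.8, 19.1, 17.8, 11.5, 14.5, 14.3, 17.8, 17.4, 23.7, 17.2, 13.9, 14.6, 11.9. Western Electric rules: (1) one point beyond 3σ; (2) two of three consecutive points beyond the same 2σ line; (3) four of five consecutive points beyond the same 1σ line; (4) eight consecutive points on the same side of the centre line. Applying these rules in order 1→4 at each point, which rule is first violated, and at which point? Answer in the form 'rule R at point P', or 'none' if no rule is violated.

rule 1 at point 11

Zone of each point (C = within 1σ̂, B = 1σ̂–2σ̂, A = 2σ̂–3σ̂, * = beyond 3σ̂; sign = side of CL): 1:-B, 2:-C, 3:+C, 4:+B, 5:+C, 6:-B, 7:-C, 8:-C, 9:+C, 10:+C, 11:+*, 12:+C, 13:-C, 14:-C, 15:-B
Rule 1 (one point beyond the 3σ limits) is satisfied at point 11.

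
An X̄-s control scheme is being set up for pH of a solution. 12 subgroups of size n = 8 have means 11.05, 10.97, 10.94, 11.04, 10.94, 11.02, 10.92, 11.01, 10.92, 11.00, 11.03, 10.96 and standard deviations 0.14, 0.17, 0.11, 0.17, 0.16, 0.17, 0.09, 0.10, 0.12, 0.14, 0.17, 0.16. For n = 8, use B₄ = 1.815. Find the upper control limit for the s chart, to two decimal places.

0.26

s̄ = (0.14 + 0.17 + 0.11 + 0.17 + 0.16 + 0.17 + 0.09 + 0.10 + 0.12 + 0.14 + 0.17 + 0.16) / 12 = 0.1417
UCL_s = B₄·s̄ = 1.815 × 0.1417 = 0.2571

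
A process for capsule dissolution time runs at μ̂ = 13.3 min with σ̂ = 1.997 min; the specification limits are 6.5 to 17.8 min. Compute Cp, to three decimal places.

Cp = (USL − LSL) / (6σ̂) = (17.8 − 6.5) / (6 × 1.997) = 11.3000 / 11.9820 = 0.9431

0.943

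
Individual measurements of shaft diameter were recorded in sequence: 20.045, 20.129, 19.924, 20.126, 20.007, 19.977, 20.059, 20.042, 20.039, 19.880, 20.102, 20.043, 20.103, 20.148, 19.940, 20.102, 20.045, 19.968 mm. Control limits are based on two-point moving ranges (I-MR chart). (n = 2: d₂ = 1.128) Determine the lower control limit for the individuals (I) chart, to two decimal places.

X̄ = (20.045 + 20.129 + 19.924 + 20.126 + 20.007 + 19.977 + 20.059 + 20.042 + 20.039 + 19.880 + 20.102 + 20.043 + 20.103 + 20.148 + 19.940 + 20.102 + 20.045 + 19.968) / 18 = 20.0377
Moving ranges: 0.084, 0.205, 0.202, 0.119, 0.030, 0.082, 0.017, 0.003, 0.159, 0.222, 0.059, 0.060, 0.045, 0.208, 0.162, 0.057, 0.077; M̄R̄ = 1.7910 / 17 = 0.1054
LCL = X̄ − 3·M̄R̄/d₂ = 20.0377 − 3 × 0.1054 / 1.128 = 19.7575

19.76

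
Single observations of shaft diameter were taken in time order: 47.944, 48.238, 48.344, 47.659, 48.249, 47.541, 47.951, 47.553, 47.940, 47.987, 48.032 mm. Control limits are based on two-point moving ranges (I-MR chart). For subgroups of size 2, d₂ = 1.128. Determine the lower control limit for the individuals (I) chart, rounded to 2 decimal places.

46.97

X̄ = (47.944 + 48.238 + 48.344 + 47.659 + 48.249 + 47.541 + 47.951 + 47.553 + 47.940 + 47.987 + 48.032) / 11 = 47.9489
Moving ranges: 0.294, 0.106, 0.685, 0.590, 0.708, 0.410, 0.398, 0.387, 0.047, 0.045; M̄R̄ = 3.6700 / 10 = 0.3670
LCL = X̄ − 3·M̄R̄/d₂ = 47.9489 − 3 × 0.3670 / 1.128 = 46.9728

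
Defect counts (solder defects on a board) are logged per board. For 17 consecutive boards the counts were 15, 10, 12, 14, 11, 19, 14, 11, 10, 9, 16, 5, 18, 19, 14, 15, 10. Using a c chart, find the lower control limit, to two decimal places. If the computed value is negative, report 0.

2.22

c̄ = (15 + 10 + 12 + 14 + 11 + 19 + 14 + 11 + 10 + 9 + 16 + 5 + 18 + 19 + 14 + 15 + 10) / 17 = 222 / 17 = 13.0588
LCL = c̄ − 3√c̄ = 13.0588 − 3 × 3.6137 = 2.2177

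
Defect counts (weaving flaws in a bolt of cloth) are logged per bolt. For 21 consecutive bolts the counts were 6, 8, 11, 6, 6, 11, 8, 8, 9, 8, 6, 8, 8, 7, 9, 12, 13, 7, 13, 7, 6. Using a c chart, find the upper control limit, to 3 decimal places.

c̄ = (6 + 8 + 11 + 6 + 6 + 11 + 8 + 8 + 9 + 8 + 6 + 8 + 8 + 7 + 9 + 12 + 13 + 7 + 13 + 7 + 6) / 21 = 177 / 21 = 8.4286
UCL = c̄ + 3√c̄ = 8.4286 + 3 × √8.4286 = 8.4286 + 3 × 2.9032 = 17.1382

17.138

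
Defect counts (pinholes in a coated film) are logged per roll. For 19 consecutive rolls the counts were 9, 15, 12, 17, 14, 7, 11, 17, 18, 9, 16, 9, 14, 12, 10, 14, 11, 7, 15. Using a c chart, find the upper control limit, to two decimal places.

23.07

c̄ = (9 + 15 + 12 + 17 + 14 + 7 + 11 + 17 + 18 + 9 + 16 + 9 + 14 + 12 + 10 + 14 + 11 + 7 + 15) / 19 = 237 / 19 = 12.4737
UCL = c̄ + 3√c̄ = 12.4737 + 3 × √12.4737 = 12.4737 + 3 × 3.5318 = 23.0691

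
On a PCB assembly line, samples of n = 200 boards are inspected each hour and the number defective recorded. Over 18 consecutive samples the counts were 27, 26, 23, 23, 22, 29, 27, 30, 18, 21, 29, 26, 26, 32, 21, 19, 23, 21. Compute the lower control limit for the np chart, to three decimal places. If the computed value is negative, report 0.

10.674

p̄ = Σdᵢ / (k·n) = 443 / (18 × 200) = 0.12306
LCL = np̄ − 3·√(np̄(1−p̄)) = 24.6111 − 3 × 4.6457 = 10.6740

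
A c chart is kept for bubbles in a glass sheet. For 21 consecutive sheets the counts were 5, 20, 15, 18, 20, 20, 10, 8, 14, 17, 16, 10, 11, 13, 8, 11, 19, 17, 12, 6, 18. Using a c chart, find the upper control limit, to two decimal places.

c̄ = (5 + 20 + 15 + 18 + 20 + 20 + 10 + 8 + 14 + 17 + 16 + 10 + 11 + 13 + 8 + 11 + 19 + 17 + 12 + 6 + 18) / 21 = 288 / 21 = 13.7143
UCL = c̄ + 3√c̄ = 13.7143 + 3 × √13.7143 = 13.7143 + 3 × 3.7033 = 24.8241

24.82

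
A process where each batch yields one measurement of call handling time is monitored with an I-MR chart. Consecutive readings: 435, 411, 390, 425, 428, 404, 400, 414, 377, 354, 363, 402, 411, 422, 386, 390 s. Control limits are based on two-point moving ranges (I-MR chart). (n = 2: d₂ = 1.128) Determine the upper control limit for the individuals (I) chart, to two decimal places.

452.70

X̄ = (435 + 411 + 390 + 425 + 428 + 404 + 400 + 414 + 377 + 354 + 363 + 402 + 411 + 422 + 386 + 390) / 16 = 400.7500
Moving ranges: 24, 21, 35, 3, 24, 4, 14, 37, 23, 9, 39, 9, 11, 36, 4; M̄R̄ = 293.0000 / 15 = 19.5333
UCL = X̄ + 3·M̄R̄/d₂ = 400.7500 + 3 × 19.5333 / 1.128 = 452.7004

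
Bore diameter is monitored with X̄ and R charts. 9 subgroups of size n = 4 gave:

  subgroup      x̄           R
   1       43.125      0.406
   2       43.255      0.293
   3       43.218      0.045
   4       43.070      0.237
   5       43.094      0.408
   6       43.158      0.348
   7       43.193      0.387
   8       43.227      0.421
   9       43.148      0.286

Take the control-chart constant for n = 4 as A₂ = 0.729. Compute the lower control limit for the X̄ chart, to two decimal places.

X̄̄ = (43.125 + 43.255 + 43.218 + 43.070 + 43.094 + 43.158 + 43.193 + 43.227 + 43.148) / 9 = 388.4880 / 9 = 43.1653
R̄ = (0.406 + 0.293 + 0.045 + 0.237 + 0.408 + 0.348 + 0.387 + 0.421 + 0.286) / 9 = 2.8310 / 9 = 0.3146
LCL = X̄̄ − A₂·R̄ = 43.1653 − 0.729 × 0.3146 = 42.9360

42.94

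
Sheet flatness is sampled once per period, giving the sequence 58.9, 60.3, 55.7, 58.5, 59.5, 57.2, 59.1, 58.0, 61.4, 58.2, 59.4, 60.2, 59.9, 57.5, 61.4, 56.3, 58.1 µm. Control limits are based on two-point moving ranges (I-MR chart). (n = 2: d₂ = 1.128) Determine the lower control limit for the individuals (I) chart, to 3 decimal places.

52.616

X̄ = (58.9 + 60.3 + 55.7 + 58.5 + 59.5 + 57.2 + 59.1 + 58.0 + 61.4 + 58.2 + 59.4 + 60.2 + 59.9 + 57.5 + 61.4 + 56.3 + 58.1) / 17 = 58.8000
Moving ranges: 1.4, 4.6, 2.8, 1.0, 2.3, 1.9, 1.1, 3.4, 3.2, 1.2, 0.8, 0.3, 2.4, 3.9, 5.1, 1.8; M̄R̄ = 37.2000 / 16 = 2.3250
LCL = X̄ − 3·M̄R̄/d₂ = 58.8000 − 3 × 2.3250 / 1.128 = 52.6165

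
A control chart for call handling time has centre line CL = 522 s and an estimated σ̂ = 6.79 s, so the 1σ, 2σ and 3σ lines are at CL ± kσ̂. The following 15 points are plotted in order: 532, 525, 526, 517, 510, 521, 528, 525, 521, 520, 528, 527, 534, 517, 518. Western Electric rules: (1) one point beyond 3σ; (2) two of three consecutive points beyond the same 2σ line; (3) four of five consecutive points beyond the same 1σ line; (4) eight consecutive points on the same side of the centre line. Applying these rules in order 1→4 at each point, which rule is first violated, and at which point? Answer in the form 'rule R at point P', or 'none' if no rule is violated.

Zone of each point (C = within 1σ̂, B = 1σ̂–2σ̂, A = 2σ̂–3σ̂, * = beyond 3σ̂; sign = side of CL): 1:+B, 2:+C, 3:+C, 4:-C, 5:-B, 6:-C, 7:+C, 8:+C, 9:-C, 10:-C, 11:+C, 12:+C, 13:+B, 14:-C, 15:-C
No rule fires across all 15 points.

none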